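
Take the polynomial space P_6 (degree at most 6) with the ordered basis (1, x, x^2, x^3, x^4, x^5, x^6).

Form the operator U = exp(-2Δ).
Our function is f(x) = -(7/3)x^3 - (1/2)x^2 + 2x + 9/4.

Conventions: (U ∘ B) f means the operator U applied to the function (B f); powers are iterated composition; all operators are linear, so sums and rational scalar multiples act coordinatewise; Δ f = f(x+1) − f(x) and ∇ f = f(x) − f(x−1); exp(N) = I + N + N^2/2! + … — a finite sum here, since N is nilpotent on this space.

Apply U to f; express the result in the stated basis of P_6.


the result is g(x) = -(7/3)x^3 + (27/2)x^2 - 10x - 89/12

order-1 term: 14x^2 + 16x + 5/3
order-2 term: -28x - 30
order-3 term: 56/3
the series for exp(-2Δ) f terminates at order 3
exp(-2Δ) f = -(7/3)x^3 + (27/2)x^2 - 10x - 89/12


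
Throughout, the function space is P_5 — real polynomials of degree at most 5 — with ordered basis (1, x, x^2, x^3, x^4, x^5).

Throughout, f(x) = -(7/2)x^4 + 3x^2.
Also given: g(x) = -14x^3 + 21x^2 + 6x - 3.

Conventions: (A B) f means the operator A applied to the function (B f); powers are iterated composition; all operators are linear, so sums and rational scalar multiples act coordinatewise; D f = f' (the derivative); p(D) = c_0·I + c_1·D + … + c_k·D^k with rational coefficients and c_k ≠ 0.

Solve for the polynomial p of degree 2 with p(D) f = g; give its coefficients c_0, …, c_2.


p(D) = D − (1/2)·D^2, i.e. c_0 = 0, c_1 = 1, c_2 = -1/2

D^0 f = -(7/2)x^4 + 3x^2
D^1 f = -14x^3 + 6x
D^2 f = -42x^2 + 6
matching coefficients of g against c_0 f + c_1 Df + … from the top degree down determines the c_i
solution: c_0 = 0, c_1 = 1, c_2 = -1/2


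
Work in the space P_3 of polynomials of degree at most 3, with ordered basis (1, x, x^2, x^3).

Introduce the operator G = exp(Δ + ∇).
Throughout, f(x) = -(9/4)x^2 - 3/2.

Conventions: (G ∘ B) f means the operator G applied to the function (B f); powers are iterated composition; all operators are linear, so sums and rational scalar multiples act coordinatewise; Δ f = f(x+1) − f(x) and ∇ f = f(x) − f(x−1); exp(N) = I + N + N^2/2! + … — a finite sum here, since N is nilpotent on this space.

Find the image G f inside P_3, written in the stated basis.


the result is g(x) = -(9/4)x^2 - 9x - 21/2

order-1 term: -9x
order-2 term: -9
the series for exp(Δ + ∇) f terminates at order 2
exp(Δ + ∇) f = -(9/4)x^2 - 9x - 21/2


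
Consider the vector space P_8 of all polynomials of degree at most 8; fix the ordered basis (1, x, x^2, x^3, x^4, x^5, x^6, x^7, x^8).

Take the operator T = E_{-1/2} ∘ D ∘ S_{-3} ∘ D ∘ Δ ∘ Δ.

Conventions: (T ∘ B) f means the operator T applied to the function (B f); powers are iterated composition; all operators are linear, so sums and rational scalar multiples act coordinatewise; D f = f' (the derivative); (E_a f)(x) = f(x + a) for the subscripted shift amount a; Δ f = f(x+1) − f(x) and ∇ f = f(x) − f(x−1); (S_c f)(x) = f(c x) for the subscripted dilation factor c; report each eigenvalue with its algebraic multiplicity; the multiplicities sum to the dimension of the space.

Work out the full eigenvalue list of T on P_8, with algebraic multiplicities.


image of 1: 0
image of x: 0
image of x^2: 0
image of x^3: 0
image of x^4: -72
image of x^5: 1080x - 900
image of x^6: -9720x^2 + 16200x - 6930
image of x^7: 68040x^3 - 170100x^2 + 145530x - 42525
image of x^8: -408240x^4 + 1360800x^3 - 1746360x^2 + 1020600x - 228711
the matrix is upper triangular; its diagonal is (0, 0, 0, 0, 0, 0, 0, 0, 0)
for a triangular matrix the eigenvalues are the diagonal entries, with algebraic multiplicity their repetition count

λ = 0 (multiplicity 9)


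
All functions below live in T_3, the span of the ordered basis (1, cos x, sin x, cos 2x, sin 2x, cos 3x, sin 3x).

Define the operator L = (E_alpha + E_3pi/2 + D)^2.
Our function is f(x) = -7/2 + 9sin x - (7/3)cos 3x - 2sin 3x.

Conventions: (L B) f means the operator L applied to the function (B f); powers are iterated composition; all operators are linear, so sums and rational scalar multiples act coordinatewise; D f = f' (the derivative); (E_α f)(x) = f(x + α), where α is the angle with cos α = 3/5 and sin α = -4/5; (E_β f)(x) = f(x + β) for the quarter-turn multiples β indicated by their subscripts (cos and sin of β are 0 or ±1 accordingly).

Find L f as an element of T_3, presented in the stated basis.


E_alpha f = -7/2 - (36/5)cos x + (27/5)sin x + (361/125)cos 3x + (394/375)sin 3x
E_3pi/2 f = -7/2 - 9cos x - 2cos 3x + (7/3)sin 3x
D f = 9cos x - 6cos 3x + 7sin 3x
(E_alpha + E_3pi/2 + D) f = -7 - (36/5)cos x + (27/5)sin x - (639/125)cos 3x + (1298/125)sin 3x
E_alpha (E_alpha + E_3pi/2 + D) f = -7 - (216/25)cos x - (63/25)sin x + (17651/15625)cos 3x - (179982/15625)sin 3x
E_3pi/2 (E_alpha + E_3pi/2 + D) f = -7 - (27/5)cos x - (36/5)sin x + (1298/125)cos 3x + (639/125)sin 3x
D (E_alpha + E_3pi/2 + D) f = (27/5)cos x + (36/5)sin x + (3894/125)cos 3x + (1917/125)sin 3x
(E_alpha + E_3pi/2 + D) (E_alpha + E_3pi/2 + D) f = -14 - (216/25)cos x - (63/25)sin x + (666651/15625)cos 3x + (139518/15625)sin 3x

g(x) = -14 - (216/25)cos x - (63/25)sin x + (666651/15625)cos 3x + (139518/15625)sin 3x


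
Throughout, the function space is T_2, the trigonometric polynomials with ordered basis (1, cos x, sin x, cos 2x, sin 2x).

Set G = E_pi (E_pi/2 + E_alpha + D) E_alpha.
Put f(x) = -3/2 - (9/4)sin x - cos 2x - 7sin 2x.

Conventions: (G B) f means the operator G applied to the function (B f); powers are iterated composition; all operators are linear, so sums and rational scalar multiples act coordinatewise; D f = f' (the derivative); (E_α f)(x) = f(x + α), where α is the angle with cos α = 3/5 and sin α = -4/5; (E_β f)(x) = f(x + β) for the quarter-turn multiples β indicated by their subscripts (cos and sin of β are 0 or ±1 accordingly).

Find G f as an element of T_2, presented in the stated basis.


g(x) = -3 + (27/50)cos x + (297/100)sin x - (198/25)cos 2x - (214/25)sin 2x

E_alpha f = -3/2 + (9/5)cos x - (27/20)sin x + 7cos 2x + sin 2x
E_pi/2 E_alpha f = -3/2 - (27/20)cos x - (9/5)sin x - 7cos 2x - sin 2x
E_alpha E_alpha f = -3/2 + (54/25)cos x + (63/100)sin x - (73/25)cos 2x + (161/25)sin 2x
D E_alpha f = -(27/20)cos x - (9/5)sin x + 2cos 2x - 14sin 2x
(E_pi/2 + E_alpha + D) E_alpha f = -3 - (27/50)cos x - (297/100)sin x - (198/25)cos 2x - (214/25)sin 2x
E_pi (E_pi/2 + E_alpha + D) E_alpha f = -3 + (27/50)cos x + (297/100)sin x - (198/25)cos 2x - (214/25)sin 2x


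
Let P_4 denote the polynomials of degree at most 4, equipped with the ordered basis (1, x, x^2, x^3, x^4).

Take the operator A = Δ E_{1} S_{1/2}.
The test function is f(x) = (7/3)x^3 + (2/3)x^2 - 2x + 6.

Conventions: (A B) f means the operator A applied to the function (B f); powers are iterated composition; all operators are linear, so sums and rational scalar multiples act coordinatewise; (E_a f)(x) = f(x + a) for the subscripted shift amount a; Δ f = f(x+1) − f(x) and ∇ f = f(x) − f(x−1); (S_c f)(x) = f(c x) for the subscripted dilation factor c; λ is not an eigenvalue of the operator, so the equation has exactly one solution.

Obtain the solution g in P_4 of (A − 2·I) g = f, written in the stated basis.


g(x) = -(7/6)x^3 - (53/96)x^2 + (79/384)x - 1877/512

write g with unknown coordinates in the stated basis and equate coefficients in (A − 2·I) g = f
solving from the highest basis element down gives g = -(7/6)x^3 - (53/96)x^2 + (79/384)x - 1877/512
check: A g = -(7/16)x^2 - (305/192)x - 341/256
so A g − 2·g = (7/3)x^3 + (2/3)x^2 - 2x + 6 = f ✓


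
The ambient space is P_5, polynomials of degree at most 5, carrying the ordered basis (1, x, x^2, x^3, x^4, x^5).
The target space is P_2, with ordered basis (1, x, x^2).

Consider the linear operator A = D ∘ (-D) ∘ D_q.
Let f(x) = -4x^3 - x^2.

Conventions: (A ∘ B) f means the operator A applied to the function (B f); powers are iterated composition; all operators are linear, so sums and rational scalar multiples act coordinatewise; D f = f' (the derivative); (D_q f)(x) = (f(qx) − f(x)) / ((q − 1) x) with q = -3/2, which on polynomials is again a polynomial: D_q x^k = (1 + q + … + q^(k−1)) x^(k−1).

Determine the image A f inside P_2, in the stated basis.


g(x) = 14

D_q f = -7x^2 + (1/2)x
D D_q f = -14x + 1/2
(-D) D_q f = 14x - 1/2
D (-D) D_q f = 14


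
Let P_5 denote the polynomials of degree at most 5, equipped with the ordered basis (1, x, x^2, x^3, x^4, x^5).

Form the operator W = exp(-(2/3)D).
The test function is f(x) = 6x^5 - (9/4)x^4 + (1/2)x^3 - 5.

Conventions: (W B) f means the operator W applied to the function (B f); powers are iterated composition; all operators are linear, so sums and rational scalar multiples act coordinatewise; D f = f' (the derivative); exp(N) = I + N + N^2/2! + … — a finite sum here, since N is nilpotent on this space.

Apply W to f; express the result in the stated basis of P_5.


order-1 term: -20x^4 + 6x^3 - x^2
order-2 term: (80/3)x^3 - 6x^2 + (2/3)x
order-3 term: -(160/9)x^2 + (8/3)x - 4/27
order-4 term: (160/27)x - 4/9
order-5 term: -64/81
the series for exp(-(2/3)D) f terminates at order 5
exp(-(2/3)D) f = 6x^5 - (89/4)x^4 + (199/6)x^3 - (223/9)x^2 + (250/27)x - 517/81

the result is g(x) = 6x^5 - (89/4)x^4 + (199/6)x^3 - (223/9)x^2 + (250/27)x - 517/81


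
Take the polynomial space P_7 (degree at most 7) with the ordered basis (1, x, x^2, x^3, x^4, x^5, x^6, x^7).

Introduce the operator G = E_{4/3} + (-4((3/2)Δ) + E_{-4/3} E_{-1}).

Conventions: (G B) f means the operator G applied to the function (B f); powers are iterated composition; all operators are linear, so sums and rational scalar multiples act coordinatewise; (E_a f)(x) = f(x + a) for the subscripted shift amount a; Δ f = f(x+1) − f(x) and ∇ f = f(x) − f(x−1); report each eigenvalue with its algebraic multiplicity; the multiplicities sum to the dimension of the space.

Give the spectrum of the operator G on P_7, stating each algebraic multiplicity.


image of 1: 2
image of x: 2x - 7
image of x^2: 2x^2 - 14x + 11/9
image of x^3: 2x^3 - 21x^2 + (11/3)x - 49/3
image of x^4: 2x^4 - 28x^3 + (22/3)x^2 - (196/3)x + 2171/81
image of x^5: 2x^5 - 35x^4 + (110/9)x^3 - (490/3)x^2 + (10855/81)x - 5747/81
image of x^6: 2x^6 - 42x^5 + (55/3)x^4 - (980/3)x^3 + (10855/27)x^2 - (11494/27)x + 117371/729
image of x^7: 2x^7 - 49x^6 + (77/3)x^5 - (1715/3)x^4 + (75985/81)x^3 - (40229/27)x^2 + (821597/729)x - 273427/729
the matrix is upper triangular; its diagonal is (2, 2, 2, 2, 2, 2, 2, 2)
for a triangular matrix the eigenvalues are the diagonal entries, with algebraic multiplicity their repetition count

λ = 2 (multiplicity 8)


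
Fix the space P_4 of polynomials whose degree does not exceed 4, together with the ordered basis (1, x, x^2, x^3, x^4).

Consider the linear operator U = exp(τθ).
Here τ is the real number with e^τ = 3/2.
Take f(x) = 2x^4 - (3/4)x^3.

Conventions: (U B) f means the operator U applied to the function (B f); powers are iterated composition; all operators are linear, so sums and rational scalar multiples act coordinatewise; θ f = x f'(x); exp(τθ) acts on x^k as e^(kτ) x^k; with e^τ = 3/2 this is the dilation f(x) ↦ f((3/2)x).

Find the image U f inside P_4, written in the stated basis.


exp(τθ) x^k = e^(kτ) x^k; with e^τ = 3/2 this sends x^k to (3/2)^k x^k
x^3 ↦ 27/8 x^3
x^4 ↦ 81/16 x^4
applying this coordinatewise to f: exp(τθ) f = (81/8)x^4 - (81/32)x^3

the result is g(x) = (81/8)x^4 - (81/32)x^3


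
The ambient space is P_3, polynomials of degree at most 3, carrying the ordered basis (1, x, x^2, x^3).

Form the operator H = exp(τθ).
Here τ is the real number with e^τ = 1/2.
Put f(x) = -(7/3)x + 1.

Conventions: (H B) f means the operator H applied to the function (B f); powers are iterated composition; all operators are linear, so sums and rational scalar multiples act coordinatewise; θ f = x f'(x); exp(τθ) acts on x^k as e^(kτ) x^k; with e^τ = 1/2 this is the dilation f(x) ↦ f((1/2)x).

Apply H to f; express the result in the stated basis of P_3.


g(x) = -(7/6)x + 1

exp(τθ) x^k = e^(kτ) x^k; with e^τ = 1/2 this sends x^k to (1/2)^k x^k
x ↦ 1/2 x
applying this coordinatewise to f: exp(τθ) f = -(7/6)x + 1


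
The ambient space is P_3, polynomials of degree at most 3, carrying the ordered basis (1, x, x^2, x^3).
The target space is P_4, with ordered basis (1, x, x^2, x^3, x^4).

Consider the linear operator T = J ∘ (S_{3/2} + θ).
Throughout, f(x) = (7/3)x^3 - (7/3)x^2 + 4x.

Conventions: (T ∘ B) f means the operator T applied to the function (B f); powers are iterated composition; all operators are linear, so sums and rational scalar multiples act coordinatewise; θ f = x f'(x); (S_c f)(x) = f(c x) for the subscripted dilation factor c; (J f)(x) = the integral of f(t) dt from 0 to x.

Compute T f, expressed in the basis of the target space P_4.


S_{3/2} f = (63/8)x^3 - (21/4)x^2 + 6x
θ f = 7x^3 - (14/3)x^2 + 4x
(S_{3/2} + θ) f = (119/8)x^3 - (119/12)x^2 + 10x
J (S_{3/2} + θ) f = (119/32)x^4 - (119/36)x^3 + 5x^2

g(x) = (119/32)x^4 - (119/36)x^3 + 5x^2


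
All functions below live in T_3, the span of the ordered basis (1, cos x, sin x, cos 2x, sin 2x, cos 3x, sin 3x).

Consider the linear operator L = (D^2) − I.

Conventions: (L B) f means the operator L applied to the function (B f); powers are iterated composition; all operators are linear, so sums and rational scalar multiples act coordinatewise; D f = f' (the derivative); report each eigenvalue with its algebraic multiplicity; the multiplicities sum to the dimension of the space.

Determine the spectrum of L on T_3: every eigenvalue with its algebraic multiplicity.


λ = -10 (multiplicity 2), λ = -5 (multiplicity 2), λ = -2 (multiplicity 2), λ = -1 (multiplicity 1)

image of 1: -1
image of cos x: -2cos x
image of sin x: -2sin x
image of cos 2x: -5cos 2x
image of sin 2x: -5sin 2x
image of cos 3x: -10cos 3x
image of sin 3x: -10sin 3x
the matrix is diagonal; its diagonal is (-1, -2, -2, -5, -5, -10, -10)
for a triangular matrix the eigenvalues are the diagonal entries, with algebraic multiplicity their repetition count


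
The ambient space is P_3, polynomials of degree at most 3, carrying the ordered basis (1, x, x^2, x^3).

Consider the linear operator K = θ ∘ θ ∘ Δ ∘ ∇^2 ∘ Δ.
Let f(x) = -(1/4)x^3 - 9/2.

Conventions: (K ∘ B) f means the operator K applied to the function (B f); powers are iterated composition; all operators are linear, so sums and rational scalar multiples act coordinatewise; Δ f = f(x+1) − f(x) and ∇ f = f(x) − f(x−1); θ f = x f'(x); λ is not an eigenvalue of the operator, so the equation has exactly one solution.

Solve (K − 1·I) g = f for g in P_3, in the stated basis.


write g with unknown coordinates in the stated basis and equate coefficients in (K − 1·I) g = f
solving from the highest basis element down gives g = (1/4)x^3 + 9/2
check: K g = 0
so K g − 1·g = -(1/4)x^3 - 9/2 = f ✓

the image equals g(x) = (1/4)x^3 + 9/2


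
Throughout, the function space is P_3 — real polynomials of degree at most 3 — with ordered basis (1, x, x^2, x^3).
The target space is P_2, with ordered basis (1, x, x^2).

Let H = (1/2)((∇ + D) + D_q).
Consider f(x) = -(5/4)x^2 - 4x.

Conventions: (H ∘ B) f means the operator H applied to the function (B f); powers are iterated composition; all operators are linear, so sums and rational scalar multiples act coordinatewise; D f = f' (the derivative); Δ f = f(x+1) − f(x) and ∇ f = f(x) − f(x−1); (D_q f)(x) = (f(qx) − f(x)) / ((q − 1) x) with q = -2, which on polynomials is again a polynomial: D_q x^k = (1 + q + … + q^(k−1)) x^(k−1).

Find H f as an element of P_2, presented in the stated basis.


∇ f = -(5/2)x - 11/4
D f = -(5/2)x - 4
(∇ + D) f = -5x - 27/4
D_q f = (5/4)x - 4
((∇ + D) + D_q) f = -(15/4)x - 43/4
((1/2)((∇ + D) + D_q)) f = -(15/8)x - 43/8

the image equals g(x) = -(15/8)x - 43/8


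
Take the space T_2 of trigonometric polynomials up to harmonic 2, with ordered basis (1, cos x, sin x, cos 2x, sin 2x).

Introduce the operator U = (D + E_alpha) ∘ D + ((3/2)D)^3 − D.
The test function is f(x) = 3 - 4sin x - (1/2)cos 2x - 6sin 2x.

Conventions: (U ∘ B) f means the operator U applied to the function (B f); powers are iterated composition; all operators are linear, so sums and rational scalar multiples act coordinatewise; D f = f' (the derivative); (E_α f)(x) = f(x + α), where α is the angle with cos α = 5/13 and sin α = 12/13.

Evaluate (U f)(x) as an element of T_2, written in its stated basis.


D f = -4cos x - 12cos 2x + sin 2x
D D f = 4sin x + 2cos 2x + 24sin 2x
E_alpha D f = -(20/13)cos x + (48/13)sin x + (1548/169)cos 2x + (1321/169)sin 2x
(D + E_alpha) D f = -(20/13)cos x + (100/13)sin x + (1886/169)cos 2x + (5377/169)sin 2x
D f = -4cos x - 12cos 2x + sin 2x
((3/2)D) f = -6cos x - 18cos 2x + (3/2)sin 2x
D ((3/2)D) f = 6sin x + 3cos 2x + 36sin 2x
((3/2)D) ((3/2)D) f = 9sin x + (9/2)cos 2x + 54sin 2x
D ((3/2)D) ((3/2)D) f = 9cos x + 108cos 2x - 9sin 2x
((3/2)D) ((3/2)D) ((3/2)D) f = (27/2)cos x + 162cos 2x - (27/2)sin 2x
D f = -4cos x - 12cos 2x + sin 2x
(-D) f = 4cos x + 12cos 2x - sin 2x
((D + E_alpha) ∘ D + ((3/2)D)^3 − D) f = (415/26)cos x + (100/13)sin x + (31292/169)cos 2x + (5853/338)sin 2x

the image equals g(x) = (415/26)cos x + (100/13)sin x + (31292/169)cos 2x + (5853/338)sin 2x


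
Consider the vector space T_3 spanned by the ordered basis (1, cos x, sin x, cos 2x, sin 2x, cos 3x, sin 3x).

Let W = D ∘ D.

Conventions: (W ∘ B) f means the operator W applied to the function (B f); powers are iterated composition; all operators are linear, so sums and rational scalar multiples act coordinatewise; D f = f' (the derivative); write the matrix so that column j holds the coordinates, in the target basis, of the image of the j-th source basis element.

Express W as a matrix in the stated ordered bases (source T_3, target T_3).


image of 1: 0
image of cos x: -cos x
image of sin x: -sin x
image of cos 2x: -4cos 2x
image of sin 2x: -4sin 2x
image of cos 3x: -9cos 3x
image of sin 3x: -9sin 3x
each image's coordinates form column j of the matrix

the matrix is [[0, 0, 0, 0, 0, 0, 0]; [0, -1, 0, 0, 0, 0, 0]; [0, 0, -1, 0, 0, 0, 0]; [0, 0, 0, -4, 0, 0, 0]; [0, 0, 0, 0, -4, 0, 0]; [0, 0, 0, 0, 0, -9, 0]; [0, 0, 0, 0, 0, 0, -9]] (rows listed top to bottom)


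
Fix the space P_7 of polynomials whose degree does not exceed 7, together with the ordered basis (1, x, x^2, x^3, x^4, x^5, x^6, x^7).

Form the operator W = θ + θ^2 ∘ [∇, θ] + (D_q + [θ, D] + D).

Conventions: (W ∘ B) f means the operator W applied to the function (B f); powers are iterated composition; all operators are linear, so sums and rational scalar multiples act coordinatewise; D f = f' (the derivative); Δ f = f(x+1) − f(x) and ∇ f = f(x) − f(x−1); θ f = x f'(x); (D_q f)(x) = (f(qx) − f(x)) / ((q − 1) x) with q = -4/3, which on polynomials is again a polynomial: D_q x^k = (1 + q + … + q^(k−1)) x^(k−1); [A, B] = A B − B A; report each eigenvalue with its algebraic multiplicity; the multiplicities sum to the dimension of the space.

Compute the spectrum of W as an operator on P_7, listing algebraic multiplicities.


λ = 0 (multiplicity 1), λ = 1 (multiplicity 1), λ = 2 (multiplicity 1), λ = 3 (multiplicity 1), λ = 4 (multiplicity 1), λ = 5 (multiplicity 1), λ = 6 (multiplicity 1), λ = 7 (multiplicity 1)

image of 1: 0
image of x: x + 1
image of x^2: 2x^2 + (5/3)x
image of x^3: 3x^3 + (121/9)x^2 - 6x
image of x^4: 4x^4 + (947/27)x^3 - 48x^2 + 12x
image of x^5: 5x^5 + (6661/81)x^4 - 180x^3 + 120x^2 - 20x
image of x^6: 6x^6 + (35969/243)x^5 - 480x^4 + 540x^3 - 240x^2 + 30x
image of x^7: 7x^7 + (186361/729)x^6 - 1050x^5 + 1680x^4 - 1260x^3 + 420x^2 - 42x
the matrix is upper triangular; its diagonal is (0, 1, 2, 3, 4, 5, 6, 7)
for a triangular matrix the eigenvalues are the diagonal entries, with algebraic multiplicity their repetition count


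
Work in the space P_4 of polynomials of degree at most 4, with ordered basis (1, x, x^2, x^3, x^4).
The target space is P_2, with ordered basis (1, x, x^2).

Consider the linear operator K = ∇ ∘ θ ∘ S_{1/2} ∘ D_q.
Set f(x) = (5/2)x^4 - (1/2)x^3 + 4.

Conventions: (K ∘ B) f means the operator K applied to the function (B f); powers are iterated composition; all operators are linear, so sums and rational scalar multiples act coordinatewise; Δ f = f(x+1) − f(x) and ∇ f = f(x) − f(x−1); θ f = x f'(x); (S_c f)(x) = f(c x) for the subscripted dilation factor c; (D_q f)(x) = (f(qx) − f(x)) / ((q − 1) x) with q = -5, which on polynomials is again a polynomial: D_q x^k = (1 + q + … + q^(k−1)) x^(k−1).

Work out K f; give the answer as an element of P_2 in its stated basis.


D_q f = -260x^3 - (21/2)x^2
S_{1/2} D_q f = -(65/2)x^3 - (21/8)x^2
θ S_{1/2} D_q f = -(195/2)x^3 - (21/4)x^2
∇ (θ ∘ S_{1/2} ∘ D_q) f = -(585/2)x^2 + 282x - 369/4

the image equals g(x) = -(585/2)x^2 + 282x - 369/4


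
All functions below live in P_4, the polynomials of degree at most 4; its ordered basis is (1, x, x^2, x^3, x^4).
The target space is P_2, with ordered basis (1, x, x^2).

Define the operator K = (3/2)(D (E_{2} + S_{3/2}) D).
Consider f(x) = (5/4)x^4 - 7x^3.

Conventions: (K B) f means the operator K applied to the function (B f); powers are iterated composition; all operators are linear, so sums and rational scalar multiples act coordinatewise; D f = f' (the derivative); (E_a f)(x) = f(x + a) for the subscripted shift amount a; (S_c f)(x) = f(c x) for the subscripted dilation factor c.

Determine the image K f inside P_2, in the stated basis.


the image equals g(x) = (1575/16)x^2 - (459/4)x - 36

D f = 5x^3 - 21x^2
E_{2} D f = 5x^3 + 9x^2 - 24x - 44
S_{3/2} D f = (135/8)x^3 - (189/4)x^2
(E_{2} + S_{3/2}) D f = (175/8)x^3 - (153/4)x^2 - 24x - 44
D (E_{2} + S_{3/2}) D f = (525/8)x^2 - (153/2)x - 24
((3/2)(D (E_{2} + S_{3/2}) D)) f = (1575/16)x^2 - (459/4)x - 36


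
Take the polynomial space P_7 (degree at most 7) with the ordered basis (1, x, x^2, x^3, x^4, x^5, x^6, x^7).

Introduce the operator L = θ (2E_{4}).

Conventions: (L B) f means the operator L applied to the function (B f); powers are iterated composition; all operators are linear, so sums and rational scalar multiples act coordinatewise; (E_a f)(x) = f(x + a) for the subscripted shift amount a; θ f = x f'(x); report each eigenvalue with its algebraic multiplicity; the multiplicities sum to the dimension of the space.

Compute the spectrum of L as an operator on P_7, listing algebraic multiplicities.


image of 1: 0
image of x: 2x
image of x^2: 4x^2 + 16x
image of x^3: 6x^3 + 48x^2 + 96x
image of x^4: 8x^4 + 96x^3 + 384x^2 + 512x
image of x^5: 10x^5 + 160x^4 + 960x^3 + 2560x^2 + 2560x
image of x^6: 12x^6 + 240x^5 + 1920x^4 + 7680x^3 + 15360x^2 + 12288x
image of x^7: 14x^7 + 336x^6 + 3360x^5 + 17920x^4 + 53760x^3 + 86016x^2 + 57344x
the matrix is upper triangular; its diagonal is (0, 2, 4, 6, 8, 10, 12, 14)
for a triangular matrix the eigenvalues are the diagonal entries, with algebraic multiplicity their repetition count

λ = 0 (multiplicity 1), λ = 2 (multiplicity 1), λ = 4 (multiplicity 1), λ = 6 (multiplicity 1), λ = 8 (multiplicity 1), λ = 10 (multiplicity 1), λ = 12 (multiplicity 1), λ = 14 (multiplicity 1)


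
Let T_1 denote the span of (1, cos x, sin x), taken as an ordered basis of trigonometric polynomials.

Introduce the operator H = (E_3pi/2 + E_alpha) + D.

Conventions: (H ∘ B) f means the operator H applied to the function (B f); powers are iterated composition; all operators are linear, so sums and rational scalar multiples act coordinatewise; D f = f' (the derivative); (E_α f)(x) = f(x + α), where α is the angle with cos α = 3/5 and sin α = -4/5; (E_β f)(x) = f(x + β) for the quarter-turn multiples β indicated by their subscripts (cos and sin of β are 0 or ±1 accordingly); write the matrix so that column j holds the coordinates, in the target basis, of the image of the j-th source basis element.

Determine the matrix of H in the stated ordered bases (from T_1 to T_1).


the matrix is [[2, 0, 0]; [0, 3/5, -4/5]; [0, 4/5, 3/5]] (rows listed top to bottom)

image of 1: 2
image of cos x: (3/5)cos x + (4/5)sin x
image of sin x: -(4/5)cos x + (3/5)sin x
each image's coordinates form column j of the matrix


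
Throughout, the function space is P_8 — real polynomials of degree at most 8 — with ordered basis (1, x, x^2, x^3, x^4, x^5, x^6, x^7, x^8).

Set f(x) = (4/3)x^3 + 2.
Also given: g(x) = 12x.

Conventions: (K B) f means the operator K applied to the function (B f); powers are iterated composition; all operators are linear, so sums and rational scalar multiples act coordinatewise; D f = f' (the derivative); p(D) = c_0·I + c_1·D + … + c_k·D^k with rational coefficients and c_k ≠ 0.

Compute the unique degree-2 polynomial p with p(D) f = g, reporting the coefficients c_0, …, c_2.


p(D) = (3/2)·D^2, i.e. c_0 = 0, c_1 = 0, c_2 = 3/2

D^0 f = (4/3)x^3 + 2
D^1 f = 4x^2
D^2 f = 8x
matching coefficients of g against c_0 f + c_1 Df + … from the top degree down determines the c_i
solution: c_0 = 0, c_1 = 0, c_2 = 3/2


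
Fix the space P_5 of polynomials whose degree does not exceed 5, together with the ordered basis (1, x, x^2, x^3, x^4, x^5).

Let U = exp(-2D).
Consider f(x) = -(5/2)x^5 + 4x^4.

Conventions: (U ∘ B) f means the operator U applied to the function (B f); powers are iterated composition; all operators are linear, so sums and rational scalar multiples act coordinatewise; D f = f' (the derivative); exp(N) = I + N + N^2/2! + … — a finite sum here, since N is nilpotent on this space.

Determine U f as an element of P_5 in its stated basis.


the image equals g(x) = -(5/2)x^5 + 29x^4 - 132x^3 + 296x^2 - 328x + 144

order-1 term: 25x^4 - 32x^3
order-2 term: -100x^3 + 96x^2
order-3 term: 200x^2 - 128x
order-4 term: -200x + 64
order-5 term: 80
the series for exp(-2D) f terminates at order 5
exp(-2D) f = -(5/2)x^5 + 29x^4 - 132x^3 + 296x^2 - 328x + 144


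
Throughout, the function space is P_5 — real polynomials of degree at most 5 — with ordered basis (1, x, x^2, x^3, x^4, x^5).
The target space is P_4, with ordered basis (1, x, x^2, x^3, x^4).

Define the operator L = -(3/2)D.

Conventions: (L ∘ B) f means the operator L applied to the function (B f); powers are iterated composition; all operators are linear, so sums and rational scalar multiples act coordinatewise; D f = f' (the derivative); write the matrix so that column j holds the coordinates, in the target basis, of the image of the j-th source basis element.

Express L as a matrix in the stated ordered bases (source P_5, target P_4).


the matrix is [[0, -3/2, 0, 0, 0, 0]; [0, 0, -3, 0, 0, 0]; [0, 0, 0, -9/2, 0, 0]; [0, 0, 0, 0, -6, 0]; [0, 0, 0, 0, 0, -15/2]] (rows listed top to bottom)

image of 1: 0
image of x: -3/2
image of x^2: -3x
image of x^3: -(9/2)x^2
image of x^4: -6x^3
image of x^5: -(15/2)x^4
each image's coordinates form column j of the matrix


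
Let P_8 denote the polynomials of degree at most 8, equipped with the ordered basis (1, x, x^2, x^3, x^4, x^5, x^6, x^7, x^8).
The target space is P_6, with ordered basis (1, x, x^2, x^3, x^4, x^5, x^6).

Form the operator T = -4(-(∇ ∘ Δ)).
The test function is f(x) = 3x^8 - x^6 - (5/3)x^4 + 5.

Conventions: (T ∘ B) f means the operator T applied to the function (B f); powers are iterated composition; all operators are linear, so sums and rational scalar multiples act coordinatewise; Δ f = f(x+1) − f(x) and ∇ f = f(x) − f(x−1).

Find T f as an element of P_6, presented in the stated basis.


the image equals g(x) = 672x^6 + 1560x^4 + 472x^2 + 8/3

Δ f = 24x^7 + 84x^6 + 162x^5 + 195x^4 + (424/3)x^3 + 59x^2 + (34/3)x + 1/3
∇ Δ f = 168x^6 + 390x^4 + 118x^2 + 2/3
(-(∇ ∘ Δ)) f = -168x^6 - 390x^4 - 118x^2 - 2/3
(-4(-(∇ ∘ Δ))) f = 672x^6 + 1560x^4 + 472x^2 + 8/3


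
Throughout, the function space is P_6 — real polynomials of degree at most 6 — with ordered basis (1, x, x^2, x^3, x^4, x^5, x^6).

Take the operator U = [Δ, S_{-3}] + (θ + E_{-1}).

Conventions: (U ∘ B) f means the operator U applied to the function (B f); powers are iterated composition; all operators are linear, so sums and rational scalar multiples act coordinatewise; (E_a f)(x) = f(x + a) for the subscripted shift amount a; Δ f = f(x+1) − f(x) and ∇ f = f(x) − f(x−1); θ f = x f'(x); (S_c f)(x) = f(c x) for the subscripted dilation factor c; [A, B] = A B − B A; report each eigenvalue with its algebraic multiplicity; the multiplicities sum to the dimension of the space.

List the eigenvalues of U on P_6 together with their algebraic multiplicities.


λ = 1 (multiplicity 1), λ = 2 (multiplicity 1), λ = 3 (multiplicity 1), λ = 4 (multiplicity 1), λ = 5 (multiplicity 1), λ = 6 (multiplicity 1), λ = 7 (multiplicity 1)

image of 1: 1
image of x: 2x - 5
image of x^2: 3x^2 + 22x + 9
image of x^3: 4x^3 - 111x^2 - 69x - 29
image of x^4: 5x^4 + 428x^3 + 438x^2 + 332x + 81
image of x^5: 6x^5 - 1625x^4 - 2150x^3 - 2530x^2 - 1195x - 245
image of x^6: 7x^6 + 5826x^5 + 9735x^4 + 15100x^3 + 10815x^2 + 4386x + 729
the matrix is upper triangular; its diagonal is (1, 2, 3, 4, 5, 6, 7)
for a triangular matrix the eigenvalues are the diagonal entries, with algebraic multiplicity their repetition count


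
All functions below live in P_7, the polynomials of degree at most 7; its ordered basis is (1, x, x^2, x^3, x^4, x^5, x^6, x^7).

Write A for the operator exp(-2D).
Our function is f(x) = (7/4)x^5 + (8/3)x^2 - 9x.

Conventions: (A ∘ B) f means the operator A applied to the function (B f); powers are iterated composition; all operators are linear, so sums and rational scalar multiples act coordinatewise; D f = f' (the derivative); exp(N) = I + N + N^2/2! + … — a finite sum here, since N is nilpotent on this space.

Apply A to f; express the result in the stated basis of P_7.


order-1 term: -(35/2)x^4 - (32/3)x + 18
order-2 term: 70x^3 + 32/3
order-3 term: -140x^2
order-4 term: 140x
order-5 term: -56
the series for exp(-2D) f terminates at order 5
exp(-2D) f = (7/4)x^5 - (35/2)x^4 + 70x^3 - (412/3)x^2 + (361/3)x - 82/3

the result is g(x) = (7/4)x^5 - (35/2)x^4 + 70x^3 - (412/3)x^2 + (361/3)x - 82/3


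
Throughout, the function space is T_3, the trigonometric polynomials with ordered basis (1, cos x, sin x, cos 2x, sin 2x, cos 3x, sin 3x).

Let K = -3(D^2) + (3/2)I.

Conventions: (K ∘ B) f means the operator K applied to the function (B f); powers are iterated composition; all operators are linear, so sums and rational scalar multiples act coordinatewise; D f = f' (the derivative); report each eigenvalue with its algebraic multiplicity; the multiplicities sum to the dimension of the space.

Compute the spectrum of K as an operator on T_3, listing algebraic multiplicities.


λ = 3/2 (multiplicity 1), λ = 9/2 (multiplicity 2), λ = 27/2 (multiplicity 2), λ = 57/2 (multiplicity 2)

image of 1: 3/2
image of cos x: (9/2)cos x
image of sin x: (9/2)sin x
image of cos 2x: (27/2)cos 2x
image of sin 2x: (27/2)sin 2x
image of cos 3x: (57/2)cos 3x
image of sin 3x: (57/2)sin 3x
the matrix is diagonal; its diagonal is (3/2, 9/2, 9/2, 27/2, 27/2, 57/2, 57/2)
for a triangular matrix the eigenvalues are the diagonal entries, with algebraic multiplicity their repetition count


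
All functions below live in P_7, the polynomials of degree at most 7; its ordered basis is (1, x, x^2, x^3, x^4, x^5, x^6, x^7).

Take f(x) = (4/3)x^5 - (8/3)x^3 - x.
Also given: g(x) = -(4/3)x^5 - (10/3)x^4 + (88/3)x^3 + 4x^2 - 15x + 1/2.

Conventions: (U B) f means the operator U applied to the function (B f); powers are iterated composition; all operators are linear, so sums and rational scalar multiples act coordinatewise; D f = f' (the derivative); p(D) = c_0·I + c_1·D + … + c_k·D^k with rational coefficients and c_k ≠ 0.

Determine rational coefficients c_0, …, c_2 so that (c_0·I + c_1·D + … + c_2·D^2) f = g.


c_0 = -1, c_1 = -1/2, c_2 = 1

D^0 f = (4/3)x^5 - (8/3)x^3 - x
D^1 f = (20/3)x^4 - 8x^2 - 1
D^2 f = (80/3)x^3 - 16x
matching coefficients of g against c_0 f + c_1 Df + … from the top degree down determines the c_i
solution: c_0 = -1, c_1 = -1/2, c_2 = 1


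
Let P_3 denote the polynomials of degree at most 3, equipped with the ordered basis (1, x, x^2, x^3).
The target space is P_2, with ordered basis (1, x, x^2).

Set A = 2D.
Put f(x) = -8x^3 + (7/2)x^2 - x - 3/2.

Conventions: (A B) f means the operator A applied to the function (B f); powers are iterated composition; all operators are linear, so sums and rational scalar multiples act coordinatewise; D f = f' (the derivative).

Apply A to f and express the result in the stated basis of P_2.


g(x) = -48x^2 + 14x - 2

D f = -24x^2 + 7x - 1
(2D) f = -48x^2 + 14x - 2


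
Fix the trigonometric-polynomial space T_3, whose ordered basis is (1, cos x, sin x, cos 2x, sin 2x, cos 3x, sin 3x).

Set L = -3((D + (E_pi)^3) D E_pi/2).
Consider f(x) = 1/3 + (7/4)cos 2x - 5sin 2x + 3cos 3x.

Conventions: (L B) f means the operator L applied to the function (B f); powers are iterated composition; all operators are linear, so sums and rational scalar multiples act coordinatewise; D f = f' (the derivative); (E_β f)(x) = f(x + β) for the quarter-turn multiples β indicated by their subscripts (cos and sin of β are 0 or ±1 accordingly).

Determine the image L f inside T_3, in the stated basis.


the image equals g(x) = -51cos 2x + (99/2)sin 2x + 27cos 3x + 81sin 3x

E_pi/2 f = 1/3 - (7/4)cos 2x + 5sin 2x + 3sin 3x
D E_pi/2 f = 10cos 2x + (7/2)sin 2x + 9cos 3x
D (D E_pi/2) f = 7cos 2x - 20sin 2x - 27sin 3x
E_pi (D E_pi/2) f = 10cos 2x + (7/2)sin 2x - 9cos 3x
E_pi E_pi (D E_pi/2) f = 10cos 2x + (7/2)sin 2x + 9cos 3x
E_pi E_pi E_pi (D E_pi/2) f = 10cos 2x + (7/2)sin 2x - 9cos 3x
(D + (E_pi)^3) (D E_pi/2) f = 17cos 2x - (33/2)sin 2x - 9cos 3x - 27sin 3x
(-3((D + (E_pi)^3) D E_pi/2)) f = -51cos 2x + (99/2)sin 2x + 27cos 3x + 81sin 3x


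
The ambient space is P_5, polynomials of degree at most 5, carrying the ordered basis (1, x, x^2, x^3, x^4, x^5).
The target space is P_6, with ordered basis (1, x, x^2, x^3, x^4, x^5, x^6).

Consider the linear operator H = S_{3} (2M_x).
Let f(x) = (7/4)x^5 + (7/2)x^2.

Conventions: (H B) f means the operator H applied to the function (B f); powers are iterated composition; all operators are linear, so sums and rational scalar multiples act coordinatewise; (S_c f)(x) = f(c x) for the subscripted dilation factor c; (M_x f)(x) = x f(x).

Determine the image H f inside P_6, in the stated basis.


g(x) = (5103/2)x^6 + 189x^3

M_x f = (7/4)x^6 + (7/2)x^3
(2M_x) f = (7/2)x^6 + 7x^3
S_{3} (2M_x) f = (5103/2)x^6 + 189x^3


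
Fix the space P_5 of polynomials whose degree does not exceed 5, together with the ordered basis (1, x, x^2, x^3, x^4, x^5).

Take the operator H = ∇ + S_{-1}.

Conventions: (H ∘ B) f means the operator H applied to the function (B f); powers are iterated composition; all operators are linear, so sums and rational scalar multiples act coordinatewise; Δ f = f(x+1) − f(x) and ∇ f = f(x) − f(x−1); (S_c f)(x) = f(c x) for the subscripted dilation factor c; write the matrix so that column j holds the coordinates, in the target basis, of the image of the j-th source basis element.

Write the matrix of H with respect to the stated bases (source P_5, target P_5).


image of 1: 1
image of x: -x + 1
image of x^2: x^2 + 2x - 1
image of x^3: -x^3 + 3x^2 - 3x + 1
image of x^4: x^4 + 4x^3 - 6x^2 + 4x - 1
image of x^5: -x^5 + 5x^4 - 10x^3 + 10x^2 - 5x + 1
each image's coordinates form column j of the matrix

the matrix is [[1, 1, -1, 1, -1, 1]; [0, -1, 2, -3, 4, -5]; [0, 0, 1, 3, -6, 10]; [0, 0, 0, -1, 4, -10]; [0, 0, 0, 0, 1, 5]; [0, 0, 0, 0, 0, -1]] (rows listed top to bottom)


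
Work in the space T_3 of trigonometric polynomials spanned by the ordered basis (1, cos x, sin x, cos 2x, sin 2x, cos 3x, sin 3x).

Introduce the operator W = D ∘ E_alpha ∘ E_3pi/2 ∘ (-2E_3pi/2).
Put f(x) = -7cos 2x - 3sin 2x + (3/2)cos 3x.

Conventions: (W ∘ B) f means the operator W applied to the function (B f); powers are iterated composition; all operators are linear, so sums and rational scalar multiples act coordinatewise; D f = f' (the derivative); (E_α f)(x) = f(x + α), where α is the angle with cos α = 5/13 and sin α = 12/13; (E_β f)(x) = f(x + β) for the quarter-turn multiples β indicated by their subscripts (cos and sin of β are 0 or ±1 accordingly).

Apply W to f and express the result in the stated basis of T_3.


the result is g(x) = -(4788/169)cos 2x + (1892/169)sin 2x + (7452/2197)cos 3x + (18315/2197)sin 3x

E_3pi/2 f = 7cos 2x + 3sin 2x - (3/2)sin 3x
(-2E_3pi/2) f = -14cos 2x - 6sin 2x + 3sin 3x
E_3pi/2 (-2E_3pi/2) f = 14cos 2x + 6sin 2x + 3cos 3x
E_alpha (E_3pi/2 ∘ (-2E_3pi/2)) f = -(946/169)cos 2x - (2394/169)sin 2x - (6105/2197)cos 3x + (2484/2197)sin 3x
D E_alpha (E_3pi/2 ∘ (-2E_3pi/2)) f = -(4788/169)cos 2x + (1892/169)sin 2x + (7452/2197)cos 3x + (18315/2197)sin 3x


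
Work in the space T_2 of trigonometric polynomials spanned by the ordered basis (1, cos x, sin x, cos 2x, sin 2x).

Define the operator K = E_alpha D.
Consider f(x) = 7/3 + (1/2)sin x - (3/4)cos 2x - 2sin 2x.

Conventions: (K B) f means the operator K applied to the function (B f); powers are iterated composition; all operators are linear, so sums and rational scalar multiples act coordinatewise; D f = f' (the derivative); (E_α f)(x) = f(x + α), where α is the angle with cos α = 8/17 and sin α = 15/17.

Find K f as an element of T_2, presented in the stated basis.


D f = (1/2)cos x - 4cos 2x + (3/2)sin 2x
E_alpha D f = (4/17)cos x - (15/34)sin x + (1004/289)cos 2x + (1437/578)sin 2x

the image equals g(x) = (4/17)cos x - (15/34)sin x + (1004/289)cos 2x + (1437/578)sin 2x


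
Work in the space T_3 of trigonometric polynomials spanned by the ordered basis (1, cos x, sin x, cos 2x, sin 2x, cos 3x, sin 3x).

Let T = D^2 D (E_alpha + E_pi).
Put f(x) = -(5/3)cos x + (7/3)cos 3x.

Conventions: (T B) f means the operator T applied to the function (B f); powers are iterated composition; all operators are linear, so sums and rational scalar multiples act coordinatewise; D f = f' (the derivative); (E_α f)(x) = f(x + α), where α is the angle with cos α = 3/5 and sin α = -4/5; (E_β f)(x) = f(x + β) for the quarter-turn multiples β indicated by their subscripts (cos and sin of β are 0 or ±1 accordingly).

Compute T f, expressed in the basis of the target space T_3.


g(x) = (4/3)cos x + (2/3)sin x - (2772/125)cos 3x - (15246/125)sin 3x

E_alpha f = -cos x - (4/3)sin x - (273/125)cos 3x + (308/375)sin 3x
E_pi f = (5/3)cos x - (7/3)cos 3x
(E_alpha + E_pi) f = (2/3)cos x - (4/3)sin x - (1694/375)cos 3x + (308/375)sin 3x
D (E_alpha + E_pi) f = -(4/3)cos x - (2/3)sin x + (308/125)cos 3x + (1694/125)sin 3x
D (D (E_alpha + E_pi)) f = -(2/3)cos x + (4/3)sin x + (5082/125)cos 3x - (924/125)sin 3x
D D (D (E_alpha + E_pi)) f = (4/3)cos x + (2/3)sin x - (2772/125)cos 3x - (15246/125)sin 3x


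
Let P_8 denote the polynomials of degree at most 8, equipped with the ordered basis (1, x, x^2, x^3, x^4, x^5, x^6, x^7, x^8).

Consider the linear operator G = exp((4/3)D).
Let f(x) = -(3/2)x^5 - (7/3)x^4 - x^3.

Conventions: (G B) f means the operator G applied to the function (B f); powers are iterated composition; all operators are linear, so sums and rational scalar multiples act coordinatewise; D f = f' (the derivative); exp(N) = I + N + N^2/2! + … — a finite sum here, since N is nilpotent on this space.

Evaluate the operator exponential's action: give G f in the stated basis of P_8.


g(x) = -(3/2)x^5 - (37/3)x^4 - (361/9)x^3 - (580/9)x^2 - (4144/81)x - 3904/243

order-1 term: -10x^4 - (112/9)x^3 - 4x^2
order-2 term: -(80/3)x^3 - (224/9)x^2 - (16/3)x
order-3 term: -(320/9)x^2 - (1792/81)x - 64/27
order-4 term: -(640/27)x - 1792/243
order-5 term: -512/81
the series for exp((4/3)D) f terminates at order 5
exp((4/3)D) f = -(3/2)x^5 - (37/3)x^4 - (361/9)x^3 - (580/9)x^2 - (4144/81)x - 3904/243


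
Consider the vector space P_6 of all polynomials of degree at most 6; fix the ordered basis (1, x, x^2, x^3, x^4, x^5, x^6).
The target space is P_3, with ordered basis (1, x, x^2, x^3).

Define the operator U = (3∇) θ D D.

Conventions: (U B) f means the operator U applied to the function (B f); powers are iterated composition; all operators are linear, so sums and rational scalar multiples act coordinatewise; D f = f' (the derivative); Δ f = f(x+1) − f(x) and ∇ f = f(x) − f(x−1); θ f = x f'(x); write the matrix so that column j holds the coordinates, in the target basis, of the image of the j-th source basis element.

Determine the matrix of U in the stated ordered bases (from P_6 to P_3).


image of 1: 0
image of x: 0
image of x^2: 0
image of x^3: 18
image of x^4: 144x - 72
image of x^5: 540x^2 - 540x + 180
image of x^6: 1440x^3 - 2160x^2 + 1440x - 360
each image's coordinates form column j of the matrix

the matrix is [[0, 0, 0, 18, -72, 180, -360]; [0, 0, 0, 0, 144, -540, 1440]; [0, 0, 0, 0, 0, 540, -2160]; [0, 0, 0, 0, 0, 0, 1440]] (rows listed top to bottom)
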